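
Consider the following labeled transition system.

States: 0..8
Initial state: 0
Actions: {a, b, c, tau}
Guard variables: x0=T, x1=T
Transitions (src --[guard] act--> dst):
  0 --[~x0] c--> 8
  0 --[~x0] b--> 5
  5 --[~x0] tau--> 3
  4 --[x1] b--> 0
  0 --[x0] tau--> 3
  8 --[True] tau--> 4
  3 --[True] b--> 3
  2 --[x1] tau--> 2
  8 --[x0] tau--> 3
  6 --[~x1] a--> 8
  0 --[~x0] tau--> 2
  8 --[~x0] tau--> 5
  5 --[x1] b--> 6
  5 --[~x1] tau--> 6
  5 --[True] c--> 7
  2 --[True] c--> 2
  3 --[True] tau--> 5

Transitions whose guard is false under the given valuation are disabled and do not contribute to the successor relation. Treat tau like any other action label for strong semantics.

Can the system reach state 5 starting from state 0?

Answer: REACHABLE

Working:
Guard filter leaves 10 enabled edge(s).
L0 = {0}
L1 = {3}  total {0,3}
L2 = {5}  total {0,3,5}
L3 = {6,7}  total {0,3,5,6,7}
Reachable = {0,3,5,6,7}
Path to 5: tau·tau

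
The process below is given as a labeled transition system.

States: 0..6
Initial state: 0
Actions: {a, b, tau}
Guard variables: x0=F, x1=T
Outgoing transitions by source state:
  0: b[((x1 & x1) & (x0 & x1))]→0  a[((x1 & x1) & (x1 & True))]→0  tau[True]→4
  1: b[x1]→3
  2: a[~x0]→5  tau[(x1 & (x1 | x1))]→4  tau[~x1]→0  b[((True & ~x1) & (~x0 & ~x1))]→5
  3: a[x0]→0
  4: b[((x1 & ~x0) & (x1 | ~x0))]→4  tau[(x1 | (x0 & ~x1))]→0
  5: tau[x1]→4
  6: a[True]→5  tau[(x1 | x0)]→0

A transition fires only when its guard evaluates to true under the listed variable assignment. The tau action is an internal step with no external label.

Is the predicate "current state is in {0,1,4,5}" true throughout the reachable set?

Allowed set {0,1,4,5}
Reach set: {0,4}
  0: ✓
  4: ✓

Answer: INVARIANT HOLDS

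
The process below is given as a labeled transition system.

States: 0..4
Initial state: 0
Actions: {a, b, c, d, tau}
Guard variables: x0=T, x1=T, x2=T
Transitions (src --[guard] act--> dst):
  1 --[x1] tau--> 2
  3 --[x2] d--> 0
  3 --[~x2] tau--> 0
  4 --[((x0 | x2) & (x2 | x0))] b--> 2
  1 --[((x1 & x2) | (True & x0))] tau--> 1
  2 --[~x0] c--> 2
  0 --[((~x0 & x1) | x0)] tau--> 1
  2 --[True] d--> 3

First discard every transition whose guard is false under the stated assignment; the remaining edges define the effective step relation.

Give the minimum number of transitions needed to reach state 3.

Layered search for 3:
  Layer 0: {0}
  Layer 1: {1}
  Layer 2: {2}
  Layer 3: {3}
3 enters at depth 3; path tau·tau·d

Answer: 3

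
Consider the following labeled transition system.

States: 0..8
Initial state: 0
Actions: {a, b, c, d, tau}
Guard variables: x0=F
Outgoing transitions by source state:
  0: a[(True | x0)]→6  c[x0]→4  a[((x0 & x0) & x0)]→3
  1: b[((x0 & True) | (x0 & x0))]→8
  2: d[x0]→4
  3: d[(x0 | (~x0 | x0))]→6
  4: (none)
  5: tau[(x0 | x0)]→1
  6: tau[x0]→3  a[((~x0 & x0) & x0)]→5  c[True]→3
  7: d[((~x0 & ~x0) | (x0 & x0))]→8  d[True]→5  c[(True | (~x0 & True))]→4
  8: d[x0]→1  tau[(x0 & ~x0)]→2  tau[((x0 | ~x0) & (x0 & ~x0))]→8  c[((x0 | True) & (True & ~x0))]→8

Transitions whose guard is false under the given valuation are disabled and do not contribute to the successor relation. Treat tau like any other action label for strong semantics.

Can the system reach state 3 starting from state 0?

Answer: REACHABLE

Working:
After dropping false guards: 7 live edges.
Layer 0: {0}
Layer 1: {6}  now seen {0,6}
Layer 2: {3}  now seen {0,3,6}
Reach set: {0,3,6}
witness 3: a·c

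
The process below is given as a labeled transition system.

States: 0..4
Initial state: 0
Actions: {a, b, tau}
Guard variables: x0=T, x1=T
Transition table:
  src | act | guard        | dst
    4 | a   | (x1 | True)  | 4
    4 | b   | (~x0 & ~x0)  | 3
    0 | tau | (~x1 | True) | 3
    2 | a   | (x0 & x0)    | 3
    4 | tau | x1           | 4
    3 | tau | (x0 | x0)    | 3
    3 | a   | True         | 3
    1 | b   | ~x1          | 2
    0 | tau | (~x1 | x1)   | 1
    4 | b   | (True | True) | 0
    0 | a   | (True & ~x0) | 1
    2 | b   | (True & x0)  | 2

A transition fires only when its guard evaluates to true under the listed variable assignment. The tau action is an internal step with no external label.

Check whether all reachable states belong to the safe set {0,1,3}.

Answer: INVARIANT HOLDS

Working:
Inv-set: {0,1,3}
Reach set: {0,1,3}
  0: ok
  1: ok
  3: ok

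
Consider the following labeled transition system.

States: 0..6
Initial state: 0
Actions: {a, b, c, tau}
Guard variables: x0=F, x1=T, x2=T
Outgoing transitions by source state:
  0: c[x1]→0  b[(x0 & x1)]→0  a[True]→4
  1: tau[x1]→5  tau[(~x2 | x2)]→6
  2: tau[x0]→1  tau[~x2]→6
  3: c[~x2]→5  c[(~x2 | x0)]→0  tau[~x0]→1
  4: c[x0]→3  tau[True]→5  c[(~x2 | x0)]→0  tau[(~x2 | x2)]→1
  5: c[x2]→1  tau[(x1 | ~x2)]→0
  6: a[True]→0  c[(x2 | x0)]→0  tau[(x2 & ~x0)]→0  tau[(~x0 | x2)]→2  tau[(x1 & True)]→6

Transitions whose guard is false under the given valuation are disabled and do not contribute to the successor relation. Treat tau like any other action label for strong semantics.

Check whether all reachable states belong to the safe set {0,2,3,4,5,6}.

Inv-set: {0,2,3,4,5,6}
Reachable = {0,1,2,4,5,6}
  0: safe
  1: VIOLATES
  2: safe
  4: safe
  5: safe
  6: safe
reach 1 via a·tau — violates

Answer: INVARIANT VIOLATED at state 1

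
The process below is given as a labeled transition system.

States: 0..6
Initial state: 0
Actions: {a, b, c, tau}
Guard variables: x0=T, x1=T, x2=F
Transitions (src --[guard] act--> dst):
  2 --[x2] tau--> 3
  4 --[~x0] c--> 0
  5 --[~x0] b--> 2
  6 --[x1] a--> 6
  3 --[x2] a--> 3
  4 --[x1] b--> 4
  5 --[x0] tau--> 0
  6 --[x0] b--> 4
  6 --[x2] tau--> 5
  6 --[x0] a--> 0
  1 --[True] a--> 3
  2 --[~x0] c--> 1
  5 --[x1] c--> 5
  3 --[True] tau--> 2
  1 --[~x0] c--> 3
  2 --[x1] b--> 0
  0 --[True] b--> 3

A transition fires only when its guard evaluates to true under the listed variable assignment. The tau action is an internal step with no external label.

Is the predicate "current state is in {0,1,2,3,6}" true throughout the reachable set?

Answer: INVARIANT HOLDS

Analysis:
Safe = {0,1,2,3,6}
Reach set: {0,2,3}
  0: safe
  2: safe
  3: safe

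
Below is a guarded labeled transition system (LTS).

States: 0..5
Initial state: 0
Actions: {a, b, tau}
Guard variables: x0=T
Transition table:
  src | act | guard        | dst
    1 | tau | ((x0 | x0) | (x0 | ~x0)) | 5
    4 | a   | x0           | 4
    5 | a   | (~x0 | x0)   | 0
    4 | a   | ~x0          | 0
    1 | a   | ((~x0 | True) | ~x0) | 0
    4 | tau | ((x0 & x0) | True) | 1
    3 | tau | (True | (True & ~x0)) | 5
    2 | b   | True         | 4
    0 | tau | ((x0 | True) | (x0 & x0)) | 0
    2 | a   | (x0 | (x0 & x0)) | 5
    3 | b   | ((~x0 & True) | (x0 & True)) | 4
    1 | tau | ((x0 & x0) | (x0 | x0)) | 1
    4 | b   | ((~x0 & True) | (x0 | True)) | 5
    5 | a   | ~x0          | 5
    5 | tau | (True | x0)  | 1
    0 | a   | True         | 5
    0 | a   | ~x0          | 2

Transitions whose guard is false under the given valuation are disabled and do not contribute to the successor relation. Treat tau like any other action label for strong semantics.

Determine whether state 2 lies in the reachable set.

After dropping false guards: 14 live edges.
L0 = {0}
L1 = {5}  now seen {0,5}
L2 = {1}  now seen {0,1,5}
Reachable = {0,1,5}

Answer: UNREACHABLE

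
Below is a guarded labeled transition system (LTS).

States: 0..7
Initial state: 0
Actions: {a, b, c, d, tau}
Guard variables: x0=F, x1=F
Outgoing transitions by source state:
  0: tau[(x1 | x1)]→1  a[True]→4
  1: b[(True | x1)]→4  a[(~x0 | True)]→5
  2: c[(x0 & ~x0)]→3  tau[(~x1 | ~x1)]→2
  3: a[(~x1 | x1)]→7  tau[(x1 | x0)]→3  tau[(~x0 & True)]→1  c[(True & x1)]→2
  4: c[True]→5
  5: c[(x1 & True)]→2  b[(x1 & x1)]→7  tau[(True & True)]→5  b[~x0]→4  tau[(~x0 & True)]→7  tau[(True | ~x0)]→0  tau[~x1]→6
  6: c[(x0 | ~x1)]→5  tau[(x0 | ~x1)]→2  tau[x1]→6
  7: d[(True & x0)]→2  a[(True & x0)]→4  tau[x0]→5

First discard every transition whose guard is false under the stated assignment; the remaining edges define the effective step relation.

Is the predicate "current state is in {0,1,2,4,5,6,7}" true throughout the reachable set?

Answer: INVARIANT HOLDS

Analysis:
Safe = {0,1,2,4,5,6,7}
Reachable = {0,2,4,5,6,7}
  0: ok
  2: ok
  4: ok
  5: ok
  6: ok
  7: ok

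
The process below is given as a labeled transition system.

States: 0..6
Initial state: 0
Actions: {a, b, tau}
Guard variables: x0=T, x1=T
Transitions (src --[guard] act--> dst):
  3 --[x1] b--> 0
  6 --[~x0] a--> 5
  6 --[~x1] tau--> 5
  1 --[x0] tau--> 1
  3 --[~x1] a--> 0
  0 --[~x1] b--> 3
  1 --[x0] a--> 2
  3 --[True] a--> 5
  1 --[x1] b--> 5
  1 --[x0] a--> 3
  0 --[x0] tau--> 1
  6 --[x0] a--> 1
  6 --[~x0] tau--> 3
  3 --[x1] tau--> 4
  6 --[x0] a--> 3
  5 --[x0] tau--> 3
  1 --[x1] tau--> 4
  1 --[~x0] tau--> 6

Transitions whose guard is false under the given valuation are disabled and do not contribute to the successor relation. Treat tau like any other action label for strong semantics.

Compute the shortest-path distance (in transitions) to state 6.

Answer: UNREACHABLE

Trace:
Layered search for 6:
  Layer 0: {0}
  Layer 1: {1}
  Layer 2: {2,3,4,5}
6 never appears.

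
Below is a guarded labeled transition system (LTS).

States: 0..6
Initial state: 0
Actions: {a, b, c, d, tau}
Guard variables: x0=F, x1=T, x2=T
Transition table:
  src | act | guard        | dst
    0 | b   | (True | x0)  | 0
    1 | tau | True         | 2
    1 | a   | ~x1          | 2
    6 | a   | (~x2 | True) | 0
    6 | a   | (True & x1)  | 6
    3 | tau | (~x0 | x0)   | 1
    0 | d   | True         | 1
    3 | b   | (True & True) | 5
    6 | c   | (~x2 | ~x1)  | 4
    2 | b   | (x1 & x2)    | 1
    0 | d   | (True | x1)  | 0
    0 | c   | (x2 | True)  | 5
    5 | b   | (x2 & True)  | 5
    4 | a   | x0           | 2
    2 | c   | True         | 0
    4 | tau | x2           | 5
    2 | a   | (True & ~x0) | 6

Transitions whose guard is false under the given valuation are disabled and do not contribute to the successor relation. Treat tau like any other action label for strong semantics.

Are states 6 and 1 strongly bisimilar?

Answer: NOT BISIMILAR

Analysis:
Refine partition for ~:
  P[0] = {{0,1,2,3,4,5,6}}
  P[1] = {{0},{1,4},{2},{3},{5},{6}}
  P[2] = {{0},{1},{2},{3},{4},{5},{6}}
stable after 3 split(s): 7 block(s)
6∈{6}, 1∈{1}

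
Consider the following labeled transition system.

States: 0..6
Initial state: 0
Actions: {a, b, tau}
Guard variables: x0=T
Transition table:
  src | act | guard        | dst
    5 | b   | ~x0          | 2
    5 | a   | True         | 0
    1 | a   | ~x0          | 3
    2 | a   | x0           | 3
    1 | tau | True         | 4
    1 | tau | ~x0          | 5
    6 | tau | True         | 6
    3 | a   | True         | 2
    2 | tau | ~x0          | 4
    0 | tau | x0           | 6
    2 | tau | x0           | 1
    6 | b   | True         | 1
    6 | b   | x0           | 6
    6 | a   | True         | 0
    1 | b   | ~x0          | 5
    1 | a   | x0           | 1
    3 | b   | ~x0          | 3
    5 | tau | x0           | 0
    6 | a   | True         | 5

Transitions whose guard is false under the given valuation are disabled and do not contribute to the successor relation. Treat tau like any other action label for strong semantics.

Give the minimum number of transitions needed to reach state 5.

Answer: 2

Trace:
Layered search for 5:
  L0 = {0}
  L1 = {6}
  L2 = {1,5}
first hit 5 at d=2 via tau·a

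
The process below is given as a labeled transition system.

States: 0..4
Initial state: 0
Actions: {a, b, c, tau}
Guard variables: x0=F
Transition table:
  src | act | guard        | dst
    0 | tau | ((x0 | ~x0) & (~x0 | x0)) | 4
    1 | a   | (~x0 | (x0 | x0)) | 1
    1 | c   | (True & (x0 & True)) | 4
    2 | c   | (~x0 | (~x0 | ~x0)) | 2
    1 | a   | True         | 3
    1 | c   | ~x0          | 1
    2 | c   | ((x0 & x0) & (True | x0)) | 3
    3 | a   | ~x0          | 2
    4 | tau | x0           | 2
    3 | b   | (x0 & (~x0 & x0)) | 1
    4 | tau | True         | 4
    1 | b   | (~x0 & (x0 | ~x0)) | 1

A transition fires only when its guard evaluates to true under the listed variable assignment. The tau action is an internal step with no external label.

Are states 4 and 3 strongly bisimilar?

Answer: NOT BISIMILAR

Working:
Refine partition for ~:
  P[0] = {{0,1,2,3,4}}
  P[1] = {{0,4},{1},{2},{3}}
4 equivalence class(es) (converged in 2)
4∈{0,4}, 3∈{3}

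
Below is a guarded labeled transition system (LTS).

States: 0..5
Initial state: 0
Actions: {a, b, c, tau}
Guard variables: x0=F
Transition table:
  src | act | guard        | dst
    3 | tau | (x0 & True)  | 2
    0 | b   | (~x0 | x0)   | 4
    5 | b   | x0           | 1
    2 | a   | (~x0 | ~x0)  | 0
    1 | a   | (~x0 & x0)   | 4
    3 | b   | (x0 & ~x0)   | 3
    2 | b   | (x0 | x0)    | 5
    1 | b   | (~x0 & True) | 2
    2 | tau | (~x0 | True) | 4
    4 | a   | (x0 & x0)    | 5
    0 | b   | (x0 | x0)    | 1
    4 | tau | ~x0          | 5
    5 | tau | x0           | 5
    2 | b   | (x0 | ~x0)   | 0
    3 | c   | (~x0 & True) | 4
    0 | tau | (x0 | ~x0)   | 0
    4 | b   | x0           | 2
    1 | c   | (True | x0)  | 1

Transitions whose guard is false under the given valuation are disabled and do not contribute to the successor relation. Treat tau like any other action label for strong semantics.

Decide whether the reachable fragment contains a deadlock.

Answer: DEADLOCK at state 5

Analysis:
Reachable = {0,4,5}
  0: b→4  tau→0  [deg 2]
  4: tau→5  [deg 1]
  5: ∅  [STUCK]
witness 5: b·tau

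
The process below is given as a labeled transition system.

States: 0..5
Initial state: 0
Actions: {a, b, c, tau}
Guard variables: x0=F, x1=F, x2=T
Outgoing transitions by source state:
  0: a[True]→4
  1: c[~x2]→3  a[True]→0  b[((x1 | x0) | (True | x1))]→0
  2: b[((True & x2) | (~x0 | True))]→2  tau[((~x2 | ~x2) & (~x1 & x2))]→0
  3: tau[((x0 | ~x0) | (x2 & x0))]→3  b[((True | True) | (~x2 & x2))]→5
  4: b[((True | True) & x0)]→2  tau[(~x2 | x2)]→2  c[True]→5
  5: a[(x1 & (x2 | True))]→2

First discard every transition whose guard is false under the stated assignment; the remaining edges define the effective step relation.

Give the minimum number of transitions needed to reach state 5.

Answer: 2

Trace:
Breadth-first toward 5:
  Layer 0: {0}
  Layer 1: {4}
  Layer 2: {2,5}
depth(5)=2, e.g. a·c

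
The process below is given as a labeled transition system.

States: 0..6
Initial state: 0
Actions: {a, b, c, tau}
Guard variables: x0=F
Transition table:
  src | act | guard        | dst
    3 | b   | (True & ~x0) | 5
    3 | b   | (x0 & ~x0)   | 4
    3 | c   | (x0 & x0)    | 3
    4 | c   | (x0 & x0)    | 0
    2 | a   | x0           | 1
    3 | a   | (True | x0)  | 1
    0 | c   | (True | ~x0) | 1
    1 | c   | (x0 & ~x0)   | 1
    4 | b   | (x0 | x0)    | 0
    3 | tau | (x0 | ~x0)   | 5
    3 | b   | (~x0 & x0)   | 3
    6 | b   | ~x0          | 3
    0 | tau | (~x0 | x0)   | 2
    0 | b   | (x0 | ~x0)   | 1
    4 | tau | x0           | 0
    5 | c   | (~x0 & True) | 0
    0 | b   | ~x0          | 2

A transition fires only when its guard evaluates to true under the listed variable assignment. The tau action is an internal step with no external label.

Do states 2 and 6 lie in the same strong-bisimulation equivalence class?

Answer: NOT BISIMILAR

Trace:
Compute ~ classes (split until stable):
  π0 = {{0,1,2,3,4,5,6}}
  π1 = {{0},{1,2,4},{3},{5},{6}}
Fixed point at round 2; 5 class(es).
class of 2: {1,2,4}; class of 6: {6}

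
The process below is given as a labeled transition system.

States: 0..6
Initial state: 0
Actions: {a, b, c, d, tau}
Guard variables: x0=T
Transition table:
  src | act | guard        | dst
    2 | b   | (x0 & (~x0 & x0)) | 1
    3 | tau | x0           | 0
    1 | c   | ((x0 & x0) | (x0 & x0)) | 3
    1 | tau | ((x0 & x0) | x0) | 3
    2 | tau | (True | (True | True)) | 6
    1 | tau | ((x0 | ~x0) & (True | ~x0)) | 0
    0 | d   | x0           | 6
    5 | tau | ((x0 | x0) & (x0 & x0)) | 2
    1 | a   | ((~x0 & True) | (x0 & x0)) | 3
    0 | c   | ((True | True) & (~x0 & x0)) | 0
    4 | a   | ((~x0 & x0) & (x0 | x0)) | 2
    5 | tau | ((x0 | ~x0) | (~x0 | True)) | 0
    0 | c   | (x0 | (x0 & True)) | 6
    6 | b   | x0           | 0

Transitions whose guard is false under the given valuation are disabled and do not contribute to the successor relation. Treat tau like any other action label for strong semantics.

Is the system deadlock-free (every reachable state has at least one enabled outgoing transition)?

Reachable = {0,6}
  0: c→6  d→6  [deg 2]
  6: b→0  [deg 1]

Answer: DEADLOCK-FREE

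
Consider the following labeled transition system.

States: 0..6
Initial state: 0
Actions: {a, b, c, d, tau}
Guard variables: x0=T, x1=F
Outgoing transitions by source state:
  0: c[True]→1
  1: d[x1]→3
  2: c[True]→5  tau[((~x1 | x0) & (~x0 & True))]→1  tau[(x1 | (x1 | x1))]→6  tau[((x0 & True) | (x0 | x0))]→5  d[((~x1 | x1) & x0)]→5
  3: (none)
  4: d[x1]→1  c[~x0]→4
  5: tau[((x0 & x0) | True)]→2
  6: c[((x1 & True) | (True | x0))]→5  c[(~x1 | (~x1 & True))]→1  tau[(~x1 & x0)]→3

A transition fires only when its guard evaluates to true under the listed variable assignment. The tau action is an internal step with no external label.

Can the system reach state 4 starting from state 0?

After dropping false guards: 8 live edges.
L0 = {0}
L1 = {1}  total {0,1}
R = {0,1}

Answer: UNREACHABLE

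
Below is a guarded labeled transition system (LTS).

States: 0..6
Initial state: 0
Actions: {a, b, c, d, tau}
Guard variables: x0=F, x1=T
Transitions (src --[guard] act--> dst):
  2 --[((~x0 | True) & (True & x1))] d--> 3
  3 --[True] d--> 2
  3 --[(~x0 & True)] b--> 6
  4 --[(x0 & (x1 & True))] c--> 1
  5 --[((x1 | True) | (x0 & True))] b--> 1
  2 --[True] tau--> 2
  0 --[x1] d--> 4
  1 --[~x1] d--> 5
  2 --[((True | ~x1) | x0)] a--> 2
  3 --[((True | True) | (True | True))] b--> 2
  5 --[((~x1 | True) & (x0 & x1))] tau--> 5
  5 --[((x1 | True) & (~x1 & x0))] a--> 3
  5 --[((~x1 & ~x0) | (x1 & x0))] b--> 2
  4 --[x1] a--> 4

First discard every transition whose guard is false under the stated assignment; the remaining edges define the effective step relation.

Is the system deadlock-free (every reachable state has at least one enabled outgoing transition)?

Answer: DEADLOCK-FREE

Trace:
R = {0,4}
  0: d→4  [deg 1]
  4: a→4  [deg 1]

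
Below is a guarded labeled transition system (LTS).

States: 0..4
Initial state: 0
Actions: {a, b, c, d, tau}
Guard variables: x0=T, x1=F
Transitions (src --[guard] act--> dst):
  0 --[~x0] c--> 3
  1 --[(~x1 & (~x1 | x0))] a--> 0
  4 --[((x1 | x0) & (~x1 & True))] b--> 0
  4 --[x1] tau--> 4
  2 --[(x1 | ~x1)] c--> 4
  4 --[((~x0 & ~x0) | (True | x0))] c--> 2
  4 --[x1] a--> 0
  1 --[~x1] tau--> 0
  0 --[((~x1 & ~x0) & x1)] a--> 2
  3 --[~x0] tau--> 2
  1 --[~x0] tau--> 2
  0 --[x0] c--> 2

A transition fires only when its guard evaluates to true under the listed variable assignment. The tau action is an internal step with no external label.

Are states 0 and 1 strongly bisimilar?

Compute ~ classes (split until stable):
  P[0] = {{0,1,2,3,4}}
  P[1] = {{0,2},{1},{3},{4}}
  P[2] = {{0},{1},{2},{3},{4}}
5 equivalence class(es) (converged in 3)
0∈{0}, 1∈{1}

Answer: NOT BISIMILAR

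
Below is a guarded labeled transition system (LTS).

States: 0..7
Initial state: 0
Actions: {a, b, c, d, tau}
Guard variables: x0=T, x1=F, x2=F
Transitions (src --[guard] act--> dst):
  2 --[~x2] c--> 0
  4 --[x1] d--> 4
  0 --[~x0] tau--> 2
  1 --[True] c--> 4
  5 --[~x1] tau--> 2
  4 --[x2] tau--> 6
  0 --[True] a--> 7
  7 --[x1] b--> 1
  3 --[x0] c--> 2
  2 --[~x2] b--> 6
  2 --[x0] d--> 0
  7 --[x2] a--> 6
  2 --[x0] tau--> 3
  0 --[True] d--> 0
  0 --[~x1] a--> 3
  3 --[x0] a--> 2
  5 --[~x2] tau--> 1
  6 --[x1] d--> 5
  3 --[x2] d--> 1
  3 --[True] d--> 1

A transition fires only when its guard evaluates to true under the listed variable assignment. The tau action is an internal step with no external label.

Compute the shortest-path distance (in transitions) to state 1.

Answer: 2

Working:
Breadth-first toward 1:
  depth 0: {0}
  depth 1: {3,7}
  depth 2: {1,2}
depth(1)=2, e.g. a·d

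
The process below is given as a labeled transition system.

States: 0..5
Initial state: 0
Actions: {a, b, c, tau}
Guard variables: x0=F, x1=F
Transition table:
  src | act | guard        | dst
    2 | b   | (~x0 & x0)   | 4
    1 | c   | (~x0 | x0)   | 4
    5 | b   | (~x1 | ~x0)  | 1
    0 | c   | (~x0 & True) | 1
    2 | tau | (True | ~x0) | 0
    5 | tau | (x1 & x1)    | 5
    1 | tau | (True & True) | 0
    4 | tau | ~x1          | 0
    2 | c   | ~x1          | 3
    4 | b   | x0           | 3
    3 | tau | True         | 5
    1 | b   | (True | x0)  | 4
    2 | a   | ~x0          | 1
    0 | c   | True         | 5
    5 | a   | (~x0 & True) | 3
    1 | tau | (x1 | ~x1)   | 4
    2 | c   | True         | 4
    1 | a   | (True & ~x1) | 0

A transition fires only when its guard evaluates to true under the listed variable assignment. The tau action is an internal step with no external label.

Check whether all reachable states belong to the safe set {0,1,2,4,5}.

Answer: INVARIANT VIOLATED at state 3

Working:
Allowed set {0,1,2,4,5}
Reach set: {0,1,3,4,5}
  0: safe
  1: safe
  3: VIOLATES
  4: safe
  5: safe
reach 3 via c·a — violates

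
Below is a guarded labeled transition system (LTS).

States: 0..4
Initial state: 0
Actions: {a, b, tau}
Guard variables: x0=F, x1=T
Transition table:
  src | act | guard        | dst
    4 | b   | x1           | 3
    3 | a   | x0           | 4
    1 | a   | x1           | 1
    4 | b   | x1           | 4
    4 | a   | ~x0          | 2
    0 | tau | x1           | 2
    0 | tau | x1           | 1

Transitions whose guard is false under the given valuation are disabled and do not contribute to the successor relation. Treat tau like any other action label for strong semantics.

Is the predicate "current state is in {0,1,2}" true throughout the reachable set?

Answer: INVARIANT HOLDS

Working:
Safe = {0,1,2}
Reachable = {0,1,2}
  0: ok
  1: ok
  2: ok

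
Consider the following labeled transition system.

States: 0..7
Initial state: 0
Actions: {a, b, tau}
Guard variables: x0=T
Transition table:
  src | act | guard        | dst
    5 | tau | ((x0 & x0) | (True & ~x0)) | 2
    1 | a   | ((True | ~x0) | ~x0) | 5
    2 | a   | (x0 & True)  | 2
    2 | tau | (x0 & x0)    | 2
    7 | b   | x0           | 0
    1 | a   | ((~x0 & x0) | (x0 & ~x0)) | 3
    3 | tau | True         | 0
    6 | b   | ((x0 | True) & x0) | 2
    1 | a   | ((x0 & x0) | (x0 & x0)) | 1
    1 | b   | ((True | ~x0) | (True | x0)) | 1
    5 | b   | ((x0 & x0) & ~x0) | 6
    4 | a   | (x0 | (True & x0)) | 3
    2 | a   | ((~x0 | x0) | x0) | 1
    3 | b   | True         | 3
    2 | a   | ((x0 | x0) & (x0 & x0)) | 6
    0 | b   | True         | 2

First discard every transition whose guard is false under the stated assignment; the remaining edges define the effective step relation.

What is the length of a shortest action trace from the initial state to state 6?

Answer: 2

Analysis:
Layered search for 6:
  L0 = {0}
  L1 = {2}
  L2 = {1,6}
6 enters at depth 2; path b·a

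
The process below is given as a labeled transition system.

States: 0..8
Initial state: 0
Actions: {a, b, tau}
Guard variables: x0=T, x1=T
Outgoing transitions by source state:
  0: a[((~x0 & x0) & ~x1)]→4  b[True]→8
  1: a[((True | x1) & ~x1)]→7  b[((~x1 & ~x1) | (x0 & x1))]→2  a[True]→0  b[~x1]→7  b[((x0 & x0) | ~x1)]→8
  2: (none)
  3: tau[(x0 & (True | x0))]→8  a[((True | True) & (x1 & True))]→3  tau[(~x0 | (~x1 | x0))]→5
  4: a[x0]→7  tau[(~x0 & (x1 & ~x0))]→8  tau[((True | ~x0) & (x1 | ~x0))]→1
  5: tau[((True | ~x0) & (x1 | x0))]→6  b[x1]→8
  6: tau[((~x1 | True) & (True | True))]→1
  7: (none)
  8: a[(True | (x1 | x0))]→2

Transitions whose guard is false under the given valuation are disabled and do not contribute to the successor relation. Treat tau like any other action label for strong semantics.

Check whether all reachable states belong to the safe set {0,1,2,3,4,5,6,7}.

Safe = {0,1,2,3,4,5,6,7}
Reachable = {0,2,8}
  0: ok
  2: ok
  8: outside
reach 8 via b — violates

Answer: INVARIANT VIOLATED at state 8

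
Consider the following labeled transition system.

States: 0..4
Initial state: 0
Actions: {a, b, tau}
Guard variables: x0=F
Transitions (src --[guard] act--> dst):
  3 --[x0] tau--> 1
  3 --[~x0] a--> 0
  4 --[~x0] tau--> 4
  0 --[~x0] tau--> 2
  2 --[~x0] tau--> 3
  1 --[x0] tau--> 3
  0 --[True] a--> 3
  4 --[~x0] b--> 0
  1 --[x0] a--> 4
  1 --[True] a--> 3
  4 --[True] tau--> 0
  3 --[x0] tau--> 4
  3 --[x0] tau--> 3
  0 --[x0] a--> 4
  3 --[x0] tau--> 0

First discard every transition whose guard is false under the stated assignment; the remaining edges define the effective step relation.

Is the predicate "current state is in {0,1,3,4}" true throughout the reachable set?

Answer: INVARIANT VIOLATED at state 2

Working:
Safe = {0,1,3,4}
R = {0,2,3}
  0: ok
  2: VIOLATES
  3: ok
reach 2 via tau — violates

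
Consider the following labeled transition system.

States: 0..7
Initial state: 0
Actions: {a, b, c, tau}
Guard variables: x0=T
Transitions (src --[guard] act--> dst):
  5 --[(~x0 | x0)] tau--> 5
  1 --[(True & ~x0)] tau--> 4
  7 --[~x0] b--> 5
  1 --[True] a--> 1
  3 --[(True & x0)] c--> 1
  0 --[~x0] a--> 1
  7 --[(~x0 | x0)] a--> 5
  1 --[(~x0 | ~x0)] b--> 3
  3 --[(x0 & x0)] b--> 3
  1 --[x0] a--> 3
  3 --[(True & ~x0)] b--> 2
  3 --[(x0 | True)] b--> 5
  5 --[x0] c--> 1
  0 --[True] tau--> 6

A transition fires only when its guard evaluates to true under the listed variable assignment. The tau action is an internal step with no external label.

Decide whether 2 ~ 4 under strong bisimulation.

Refine partition for ~:
  P[0] = {{0,1,2,3,4,5,6,7}}
  P[1] = {{0},{1,7},{2,4,6},{3},{5}}
  P[2] = {{0},{1},{2,4,6},{3},{5},{7}}
stable after 3 split(s): 6 block(s)
2∈{2,4,6}, 4∈{2,4,6}

Answer: BISIMILAR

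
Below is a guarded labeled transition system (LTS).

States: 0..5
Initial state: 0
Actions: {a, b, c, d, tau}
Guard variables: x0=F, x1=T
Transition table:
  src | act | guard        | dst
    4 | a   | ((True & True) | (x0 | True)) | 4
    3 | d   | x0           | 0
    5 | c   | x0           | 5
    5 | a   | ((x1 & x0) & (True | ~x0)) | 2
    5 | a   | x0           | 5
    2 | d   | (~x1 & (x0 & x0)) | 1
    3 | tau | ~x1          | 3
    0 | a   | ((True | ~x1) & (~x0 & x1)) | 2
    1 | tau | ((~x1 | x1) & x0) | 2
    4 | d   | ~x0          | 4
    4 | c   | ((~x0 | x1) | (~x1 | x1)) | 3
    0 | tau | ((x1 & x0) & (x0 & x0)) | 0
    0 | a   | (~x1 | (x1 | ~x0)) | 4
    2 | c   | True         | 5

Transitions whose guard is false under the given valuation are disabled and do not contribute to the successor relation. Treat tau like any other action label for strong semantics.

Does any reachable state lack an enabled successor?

Reach set: {0,2,3,4,5}
  0: a→2  a→4  [deg 2]
  2: c→5  [deg 1]
  3: ∅  [no exit]
  4: a→4  c→3  d→4  [deg 3]
  5: ∅  [no exit]
Path to 3: a·c

Answer: DEADLOCK at state 3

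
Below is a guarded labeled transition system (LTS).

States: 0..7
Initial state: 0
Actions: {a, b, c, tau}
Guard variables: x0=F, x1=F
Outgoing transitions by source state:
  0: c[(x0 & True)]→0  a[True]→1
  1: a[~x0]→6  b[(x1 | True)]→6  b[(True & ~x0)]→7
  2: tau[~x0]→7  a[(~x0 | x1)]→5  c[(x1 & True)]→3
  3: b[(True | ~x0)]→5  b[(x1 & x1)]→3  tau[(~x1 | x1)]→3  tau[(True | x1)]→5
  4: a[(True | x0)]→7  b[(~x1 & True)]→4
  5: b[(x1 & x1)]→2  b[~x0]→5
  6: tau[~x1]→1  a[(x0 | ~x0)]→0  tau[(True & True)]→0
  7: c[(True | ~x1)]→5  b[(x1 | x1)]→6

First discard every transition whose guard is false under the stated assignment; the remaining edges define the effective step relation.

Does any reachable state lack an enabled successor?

Reachable = {0,1,5,6,7}
  0: a→1  [1 out]
  1: a→6  b→6  b→7  [3 out]
  5: b→5  [1 out]
  6: a→0  tau→0  tau→1  [3 out]
  7: c→5  [1 out]

Answer: DEADLOCK-FREE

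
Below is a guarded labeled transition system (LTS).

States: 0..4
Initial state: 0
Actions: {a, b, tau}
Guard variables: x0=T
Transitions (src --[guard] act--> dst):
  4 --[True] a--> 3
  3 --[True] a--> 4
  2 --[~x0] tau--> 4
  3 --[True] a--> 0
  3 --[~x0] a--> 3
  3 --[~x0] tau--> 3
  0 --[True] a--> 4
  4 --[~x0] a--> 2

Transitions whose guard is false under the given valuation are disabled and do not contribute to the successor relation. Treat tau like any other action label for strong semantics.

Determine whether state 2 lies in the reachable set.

After dropping false guards: 4 live edges.
Layer 0: {0}
Layer 1: {4}  now seen {0,4}
Layer 2: {3}  now seen {0,3,4}
Reach set: {0,3,4}

Answer: UNREACHABLE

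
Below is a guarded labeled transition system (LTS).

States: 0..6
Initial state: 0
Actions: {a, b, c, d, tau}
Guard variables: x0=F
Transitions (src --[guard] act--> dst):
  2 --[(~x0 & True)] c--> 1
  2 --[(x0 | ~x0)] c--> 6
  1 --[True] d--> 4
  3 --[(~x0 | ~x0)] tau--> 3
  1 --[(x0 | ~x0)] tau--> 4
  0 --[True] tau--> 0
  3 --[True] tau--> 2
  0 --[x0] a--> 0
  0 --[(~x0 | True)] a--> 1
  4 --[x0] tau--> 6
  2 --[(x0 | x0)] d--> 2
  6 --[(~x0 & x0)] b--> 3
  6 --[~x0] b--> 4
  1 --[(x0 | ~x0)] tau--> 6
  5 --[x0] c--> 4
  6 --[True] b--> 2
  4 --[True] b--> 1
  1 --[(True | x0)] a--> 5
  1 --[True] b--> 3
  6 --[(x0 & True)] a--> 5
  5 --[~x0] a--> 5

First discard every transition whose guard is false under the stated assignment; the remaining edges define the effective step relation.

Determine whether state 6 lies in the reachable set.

Answer: REACHABLE

Working:
After dropping false guards: 15 live edges.
L0 = {0}
L1 = {1}  cumulative {0,1}
L2 = {3,4,5,6}  cumulative {0,1,3,4,5,6}
L3 = {2}  cumulative {0,1,2,3,4,5,6}
R = {0,1,2,3,4,5,6}
witness 6: a·tau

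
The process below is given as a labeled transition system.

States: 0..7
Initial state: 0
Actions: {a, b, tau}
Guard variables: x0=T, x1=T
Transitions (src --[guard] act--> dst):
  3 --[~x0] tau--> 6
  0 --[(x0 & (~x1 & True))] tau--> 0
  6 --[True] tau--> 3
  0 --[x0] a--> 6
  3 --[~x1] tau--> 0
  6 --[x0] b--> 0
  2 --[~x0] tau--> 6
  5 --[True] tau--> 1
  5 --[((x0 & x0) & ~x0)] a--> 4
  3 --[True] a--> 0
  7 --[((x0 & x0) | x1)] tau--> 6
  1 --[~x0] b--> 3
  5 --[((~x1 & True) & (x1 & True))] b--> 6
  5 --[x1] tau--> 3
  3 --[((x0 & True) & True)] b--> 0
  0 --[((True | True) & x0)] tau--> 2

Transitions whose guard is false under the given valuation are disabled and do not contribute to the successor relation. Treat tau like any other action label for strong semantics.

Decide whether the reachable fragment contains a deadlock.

Answer: DEADLOCK at state 2

Analysis:
Reach set: {0,2,3,6}
  0: a→6  tau→2  [2 exit(s)]
  2: ∅  [STUCK]
  3: a→0  b→0  [2 exit(s)]
  6: b→0  tau→3  [2 exit(s)]
witness 2: tau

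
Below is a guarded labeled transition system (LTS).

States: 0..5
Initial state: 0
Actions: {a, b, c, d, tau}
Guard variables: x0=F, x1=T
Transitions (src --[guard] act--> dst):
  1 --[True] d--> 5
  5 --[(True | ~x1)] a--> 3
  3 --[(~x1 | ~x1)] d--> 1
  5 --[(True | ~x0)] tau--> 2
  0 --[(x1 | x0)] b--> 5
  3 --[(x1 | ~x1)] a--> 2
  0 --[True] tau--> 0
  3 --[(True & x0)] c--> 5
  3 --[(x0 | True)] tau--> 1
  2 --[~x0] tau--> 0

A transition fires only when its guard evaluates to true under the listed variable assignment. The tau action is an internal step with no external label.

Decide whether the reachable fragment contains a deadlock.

Answer: DEADLOCK-FREE

Analysis:
R = {0,1,2,3,5}
  0: b→5  tau→0  [2 out]
  1: d→5  [1 out]
  2: tau→0  [1 out]
  3: a→2  tau→1  [2 out]
  5: a→3  tau→2  [2 out]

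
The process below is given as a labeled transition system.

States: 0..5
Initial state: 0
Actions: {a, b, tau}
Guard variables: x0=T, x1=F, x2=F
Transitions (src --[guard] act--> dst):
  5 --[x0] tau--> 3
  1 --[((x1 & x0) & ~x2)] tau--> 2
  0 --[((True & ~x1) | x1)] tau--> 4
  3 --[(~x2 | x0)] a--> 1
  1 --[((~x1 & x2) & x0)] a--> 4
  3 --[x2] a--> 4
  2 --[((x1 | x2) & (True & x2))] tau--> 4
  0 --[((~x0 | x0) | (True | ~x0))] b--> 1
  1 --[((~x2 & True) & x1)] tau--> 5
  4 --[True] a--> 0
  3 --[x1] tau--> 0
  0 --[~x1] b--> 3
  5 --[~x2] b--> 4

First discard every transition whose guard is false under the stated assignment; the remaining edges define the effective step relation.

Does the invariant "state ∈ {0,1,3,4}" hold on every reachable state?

Inv-set: {0,1,3,4}
R = {0,1,3,4}
  0: ok
  1: ok
  3: ok
  4: ok

Answer: INVARIANT HOLDS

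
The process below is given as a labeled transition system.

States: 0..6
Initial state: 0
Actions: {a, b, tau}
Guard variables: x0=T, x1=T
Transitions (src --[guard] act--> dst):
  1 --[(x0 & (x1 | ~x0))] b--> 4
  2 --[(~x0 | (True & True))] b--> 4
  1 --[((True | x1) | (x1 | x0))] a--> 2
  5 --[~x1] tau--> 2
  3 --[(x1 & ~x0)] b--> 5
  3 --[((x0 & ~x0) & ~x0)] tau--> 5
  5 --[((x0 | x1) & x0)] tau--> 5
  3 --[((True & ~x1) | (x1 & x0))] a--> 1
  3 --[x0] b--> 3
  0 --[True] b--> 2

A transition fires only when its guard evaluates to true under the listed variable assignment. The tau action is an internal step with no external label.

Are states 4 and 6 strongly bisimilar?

Compute ~ classes (split until stable):
  P[0] = {{0,1,2,3,4,5,6}}
  P[1] = {{0,2},{1,3},{4,6},{5}}
  P[2] = {{0},{1},{2},{3},{4,6},{5}}
stable after 3 split(s): 6 block(s)
4∈{4,6}, 6∈{4,6}

Answer: BISIMILAR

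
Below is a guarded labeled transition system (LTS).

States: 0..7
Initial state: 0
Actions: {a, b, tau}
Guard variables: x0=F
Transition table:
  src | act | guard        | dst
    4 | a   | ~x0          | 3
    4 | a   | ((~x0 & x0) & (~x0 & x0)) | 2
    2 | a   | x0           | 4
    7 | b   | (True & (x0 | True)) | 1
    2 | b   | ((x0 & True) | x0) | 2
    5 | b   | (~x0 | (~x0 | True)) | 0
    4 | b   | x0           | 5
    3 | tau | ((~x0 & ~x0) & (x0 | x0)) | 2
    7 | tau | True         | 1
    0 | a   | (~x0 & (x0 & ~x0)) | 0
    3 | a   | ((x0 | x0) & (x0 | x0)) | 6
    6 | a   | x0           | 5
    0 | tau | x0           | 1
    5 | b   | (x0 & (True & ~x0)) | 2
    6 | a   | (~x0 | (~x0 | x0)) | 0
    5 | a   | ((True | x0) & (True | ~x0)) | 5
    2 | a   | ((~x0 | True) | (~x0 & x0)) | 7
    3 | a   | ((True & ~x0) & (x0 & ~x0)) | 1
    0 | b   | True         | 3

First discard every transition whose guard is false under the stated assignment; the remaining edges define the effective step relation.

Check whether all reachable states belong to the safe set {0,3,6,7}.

Answer: INVARIANT HOLDS

Trace:
Inv-set: {0,3,6,7}
R = {0,3}
  0: ✓
  3: ✓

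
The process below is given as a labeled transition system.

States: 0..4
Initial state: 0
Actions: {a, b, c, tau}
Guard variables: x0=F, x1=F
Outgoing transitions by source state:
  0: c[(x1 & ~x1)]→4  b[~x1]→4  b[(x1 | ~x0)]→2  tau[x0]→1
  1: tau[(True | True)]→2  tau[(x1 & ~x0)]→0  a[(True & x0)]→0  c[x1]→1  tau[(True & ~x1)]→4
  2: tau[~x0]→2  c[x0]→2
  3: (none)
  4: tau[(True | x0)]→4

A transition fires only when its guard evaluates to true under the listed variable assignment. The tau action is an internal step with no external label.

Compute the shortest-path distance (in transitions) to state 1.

Answer: UNREACHABLE

Analysis:
Layered search for 1:
  Layer 0: {0}
  Layer 1: {2,4}
1 never appears.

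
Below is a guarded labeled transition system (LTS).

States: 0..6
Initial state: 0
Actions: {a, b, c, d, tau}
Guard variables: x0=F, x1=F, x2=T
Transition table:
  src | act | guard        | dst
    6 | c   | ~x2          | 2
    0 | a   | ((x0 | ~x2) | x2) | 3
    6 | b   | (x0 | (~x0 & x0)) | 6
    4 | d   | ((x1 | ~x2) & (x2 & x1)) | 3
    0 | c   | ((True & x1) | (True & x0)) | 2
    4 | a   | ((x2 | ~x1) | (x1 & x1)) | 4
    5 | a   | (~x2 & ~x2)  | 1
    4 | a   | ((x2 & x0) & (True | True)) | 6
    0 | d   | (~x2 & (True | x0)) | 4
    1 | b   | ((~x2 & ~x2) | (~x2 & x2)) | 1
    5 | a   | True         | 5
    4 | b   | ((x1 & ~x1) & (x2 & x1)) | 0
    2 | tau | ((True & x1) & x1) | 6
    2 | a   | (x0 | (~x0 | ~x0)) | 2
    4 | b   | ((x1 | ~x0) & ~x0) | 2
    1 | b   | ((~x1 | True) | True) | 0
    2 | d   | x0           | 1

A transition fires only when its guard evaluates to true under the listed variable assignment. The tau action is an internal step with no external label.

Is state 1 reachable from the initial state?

After dropping false guards: 6 live edges.
L0 = {0}
L1 = {3}  total {0,3}
Reachable = {0,3}

Answer: UNREACHABLE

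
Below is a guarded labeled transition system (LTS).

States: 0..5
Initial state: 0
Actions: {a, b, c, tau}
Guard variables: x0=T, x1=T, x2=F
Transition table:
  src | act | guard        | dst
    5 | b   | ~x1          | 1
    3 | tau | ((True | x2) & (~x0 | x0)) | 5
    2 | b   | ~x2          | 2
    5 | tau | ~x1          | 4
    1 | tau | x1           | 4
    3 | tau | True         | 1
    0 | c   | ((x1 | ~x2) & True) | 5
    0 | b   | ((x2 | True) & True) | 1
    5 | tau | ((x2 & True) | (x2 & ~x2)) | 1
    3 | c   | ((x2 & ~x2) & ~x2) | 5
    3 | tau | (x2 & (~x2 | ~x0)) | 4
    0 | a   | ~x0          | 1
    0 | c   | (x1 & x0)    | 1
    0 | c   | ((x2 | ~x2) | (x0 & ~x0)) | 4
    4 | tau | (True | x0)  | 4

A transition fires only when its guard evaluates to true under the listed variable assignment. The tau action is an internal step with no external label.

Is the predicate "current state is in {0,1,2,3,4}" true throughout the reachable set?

Allowed set {0,1,2,3,4}
R = {0,1,4,5}
  0: ok
  1: ok
  4: ok
  5: outside
counterexample path to 5: c

Answer: INVARIANT VIOLATED at state 5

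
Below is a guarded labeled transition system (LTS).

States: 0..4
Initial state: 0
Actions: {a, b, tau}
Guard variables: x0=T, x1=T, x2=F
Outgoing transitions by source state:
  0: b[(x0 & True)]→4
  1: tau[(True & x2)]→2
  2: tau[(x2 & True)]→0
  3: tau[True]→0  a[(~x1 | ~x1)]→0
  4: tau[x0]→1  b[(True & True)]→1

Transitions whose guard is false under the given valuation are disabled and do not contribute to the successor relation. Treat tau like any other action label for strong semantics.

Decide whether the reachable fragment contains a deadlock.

Answer: DEADLOCK at state 1

Trace:
Reachable = {0,1,4}
  0: b→4  [1 out]
  1: ∅  [no exit]
  4: b→1  tau→1  [2 out]
witness 1: b·tau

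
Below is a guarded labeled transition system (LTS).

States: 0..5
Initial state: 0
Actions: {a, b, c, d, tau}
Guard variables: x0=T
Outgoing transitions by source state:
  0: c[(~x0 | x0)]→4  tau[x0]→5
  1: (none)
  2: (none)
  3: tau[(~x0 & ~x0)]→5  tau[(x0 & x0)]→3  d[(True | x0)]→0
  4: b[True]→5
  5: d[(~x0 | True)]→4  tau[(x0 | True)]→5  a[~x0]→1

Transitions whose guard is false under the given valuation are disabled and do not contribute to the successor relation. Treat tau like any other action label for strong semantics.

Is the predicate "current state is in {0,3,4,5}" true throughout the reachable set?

Answer: INVARIANT HOLDS

Analysis:
Safe = {0,3,4,5}
Reach set: {0,4,5}
  0: ok
  4: ok
  5: ok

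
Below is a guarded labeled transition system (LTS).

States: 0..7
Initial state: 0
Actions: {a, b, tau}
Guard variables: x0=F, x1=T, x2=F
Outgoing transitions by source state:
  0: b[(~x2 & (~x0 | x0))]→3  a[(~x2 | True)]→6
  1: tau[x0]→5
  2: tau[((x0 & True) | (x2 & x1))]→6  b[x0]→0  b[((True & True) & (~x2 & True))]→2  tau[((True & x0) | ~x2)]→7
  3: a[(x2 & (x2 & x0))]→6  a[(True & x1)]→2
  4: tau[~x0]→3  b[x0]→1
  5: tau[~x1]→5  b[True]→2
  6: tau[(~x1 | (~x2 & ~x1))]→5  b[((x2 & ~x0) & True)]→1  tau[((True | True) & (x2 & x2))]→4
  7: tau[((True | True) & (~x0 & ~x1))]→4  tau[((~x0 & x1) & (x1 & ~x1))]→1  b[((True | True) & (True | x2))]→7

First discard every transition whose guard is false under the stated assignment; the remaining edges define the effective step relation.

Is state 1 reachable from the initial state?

After dropping false guards: 8 live edges.
depth 0: {0}
depth 1: {3,6}  cumulative {0,3,6}
depth 2: {2}  cumulative {0,2,3,6}
depth 3: {7}  cumulative {0,2,3,6,7}
Reach set: {0,2,3,6,7}

Answer: UNREACHABLE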